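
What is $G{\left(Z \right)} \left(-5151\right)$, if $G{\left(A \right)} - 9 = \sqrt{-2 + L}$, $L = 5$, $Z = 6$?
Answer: $-46359 - 5151 \sqrt{3} \approx -55281.0$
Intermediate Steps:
$G{\left(A \right)} = 9 + \sqrt{3}$ ($G{\left(A \right)} = 9 + \sqrt{-2 + 5} = 9 + \sqrt{3}$)
$G{\left(Z \right)} \left(-5151\right) = \left(9 + \sqrt{3}\right) \left(-5151\right) = -46359 - 5151 \sqrt{3}$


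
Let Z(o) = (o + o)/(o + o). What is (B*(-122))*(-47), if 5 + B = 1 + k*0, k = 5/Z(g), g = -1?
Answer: -22936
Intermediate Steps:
Z(o) = 1 (Z(o) = (2*o)/((2*o)) = (2*o)*(1/(2*o)) = 1)
k = 5 (k = 5/1 = 5*1 = 5)
B = -4 (B = -5 + (1 + 5*0) = -5 + (1 + 0) = -5 + 1 = -4)
(B*(-122))*(-47) = -4*(-122)*(-47) = 488*(-47) = -22936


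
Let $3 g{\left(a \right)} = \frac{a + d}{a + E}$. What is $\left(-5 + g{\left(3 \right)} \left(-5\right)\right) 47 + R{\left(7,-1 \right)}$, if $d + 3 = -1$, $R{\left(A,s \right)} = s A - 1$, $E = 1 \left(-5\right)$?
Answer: $- \frac{1693}{6} \approx -282.17$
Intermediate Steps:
$E = -5$
$R{\left(A,s \right)} = -1 + A s$ ($R{\left(A,s \right)} = A s - 1 = -1 + A s$)
$d = -4$ ($d = -3 - 1 = -4$)
$g{\left(a \right)} = \frac{-4 + a}{3 \left(-5 + a\right)}$ ($g{\left(a \right)} = \frac{\left(a - 4\right) \frac{1}{a - 5}}{3} = \frac{\left(-4 + a\right) \frac{1}{-5 + a}}{3} = \frac{\frac{1}{-5 + a} \left(-4 + a\right)}{3} = \frac{-4 + a}{3 \left(-5 + a\right)}$)
$\left(-5 + g{\left(3 \right)} \left(-5\right)\right) 47 + R{\left(7,-1 \right)} = \left(-5 + \frac{-4 + 3}{3 \left(-5 + 3\right)} \left(-5\right)\right) 47 + \left(-1 + 7 \left(-1\right)\right) = \left(-5 + \frac{1}{3} \frac{1}{-2} \left(-1\right) \left(-5\right)\right) 47 - 8 = \left(-5 + \frac{1}{3} \left(- \frac{1}{2}\right) \left(-1\right) \left(-5\right)\right) 47 - 8 = \left(-5 + \frac{1}{6} \left(-5\right)\right) 47 - 8 = \left(-5 - \frac{5}{6}\right) 47 - 8 = \left(- \frac{35}{6}\right) 47 - 8 = - \frac{1645}{6} - 8 = - \frac{1693}{6}$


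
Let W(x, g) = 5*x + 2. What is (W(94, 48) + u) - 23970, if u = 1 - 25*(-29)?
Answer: -22772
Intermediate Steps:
W(x, g) = 2 + 5*x
u = 726 (u = 1 + 725 = 726)
(W(94, 48) + u) - 23970 = ((2 + 5*94) + 726) - 23970 = ((2 + 470) + 726) - 23970 = (472 + 726) - 23970 = 1198 - 23970 = -22772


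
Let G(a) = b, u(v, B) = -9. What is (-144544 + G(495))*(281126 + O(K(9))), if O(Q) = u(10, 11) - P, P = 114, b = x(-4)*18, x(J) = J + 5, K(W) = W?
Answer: -40612239578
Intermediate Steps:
x(J) = 5 + J
b = 18 (b = (5 - 4)*18 = 1*18 = 18)
G(a) = 18
O(Q) = -123 (O(Q) = -9 - 1*114 = -9 - 114 = -123)
(-144544 + G(495))*(281126 + O(K(9))) = (-144544 + 18)*(281126 - 123) = -144526*281003 = -40612239578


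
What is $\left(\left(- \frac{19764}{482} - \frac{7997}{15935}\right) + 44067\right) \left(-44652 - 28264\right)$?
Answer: $- \frac{12328101019132168}{3840335} \approx -3.2102 \cdot 10^{9}$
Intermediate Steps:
$\left(\left(- \frac{19764}{482} - \frac{7997}{15935}\right) + 44067\right) \left(-44652 - 28264\right) = \left(\left(\left(-19764\right) \frac{1}{482} - \frac{7997}{15935}\right) + 44067\right) \left(-72916\right) = \left(\left(- \frac{9882}{241} - \frac{7997}{15935}\right) + 44067\right) \left(-72916\right) = \left(- \frac{159396947}{3840335} + 44067\right) \left(-72916\right) = \frac{169072645498}{3840335} \left(-72916\right) = - \frac{12328101019132168}{3840335}$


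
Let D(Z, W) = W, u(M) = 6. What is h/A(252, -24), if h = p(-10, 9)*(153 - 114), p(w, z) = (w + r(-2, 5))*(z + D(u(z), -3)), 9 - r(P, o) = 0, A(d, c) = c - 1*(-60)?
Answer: -13/2 ≈ -6.5000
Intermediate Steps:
A(d, c) = 60 + c (A(d, c) = c + 60 = 60 + c)
r(P, o) = 9 (r(P, o) = 9 - 1*0 = 9 + 0 = 9)
p(w, z) = (-3 + z)*(9 + w) (p(w, z) = (w + 9)*(z - 3) = (9 + w)*(-3 + z) = (-3 + z)*(9 + w))
h = -234 (h = (-27 - 3*(-10) + 9*9 - 10*9)*(153 - 114) = (-27 + 30 + 81 - 90)*39 = -6*39 = -234)
h/A(252, -24) = -234/(60 - 24) = -234/36 = -234*1/36 = -13/2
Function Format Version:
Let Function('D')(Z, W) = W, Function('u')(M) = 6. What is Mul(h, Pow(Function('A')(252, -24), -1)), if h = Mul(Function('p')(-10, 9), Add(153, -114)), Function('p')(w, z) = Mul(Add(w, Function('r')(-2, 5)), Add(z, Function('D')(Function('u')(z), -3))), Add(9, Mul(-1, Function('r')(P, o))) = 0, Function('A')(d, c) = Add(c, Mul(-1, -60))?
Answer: Rational(-13, 2) ≈ -6.5000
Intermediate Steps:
Function('A')(d, c) = Add(60, c) (Function('A')(d, c) = Add(c, 60) = Add(60, c))
Function('r')(P, o) = 9 (Function('r')(P, o) = Add(9, Mul(-1, 0)) = Add(9, 0) = 9)
Function('p')(w, z) = Mul(Add(-3, z), Add(9, w)) (Function('p')(w, z) = Mul(Add(w, 9), Add(z, -3)) = Mul(Add(9, w), Add(-3, z)) = Mul(Add(-3, z), Add(9, w)))
h = -234 (h = Mul(Add(-27, Mul(-3, -10), Mul(9, 9), Mul(-10, 9)), Add(153, -114)) = Mul(Add(-27, 30, 81, -90), 39) = Mul(-6, 39) = -234)
Mul(h, Pow(Function('A')(252, -24), -1)) = Mul(-234, Pow(Add(60, -24), -1)) = Mul(-234, Pow(36, -1)) = Mul(-234, Rational(1, 36)) = Rational(-13, 2)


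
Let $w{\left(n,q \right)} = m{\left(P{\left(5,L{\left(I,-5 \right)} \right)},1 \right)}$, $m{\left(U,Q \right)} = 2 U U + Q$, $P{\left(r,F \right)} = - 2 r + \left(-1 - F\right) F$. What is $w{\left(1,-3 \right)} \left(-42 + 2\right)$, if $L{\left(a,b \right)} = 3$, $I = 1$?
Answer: $-38760$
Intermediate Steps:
$P{\left(r,F \right)} = - 2 r + F \left(-1 - F\right)$
$m{\left(U,Q \right)} = Q + 2 U^{2}$ ($m{\left(U,Q \right)} = 2 U^{2} + Q = Q + 2 U^{2}$)
$w{\left(n,q \right)} = 969$ ($w{\left(n,q \right)} = 1 + 2 \left(\left(-1\right) 3 - 3^{2} - 10\right)^{2} = 1 + 2 \left(-3 - 9 - 10\right)^{2} = 1 + 2 \left(-22\right)^{2} = 1 + 2 \cdot 484 = 1 + 968 = 969$)
$w{\left(1,-3 \right)} \left(-42 + 2\right) = 969 \left(-42 + 2\right) = 969 \left(-40\right) = -38760$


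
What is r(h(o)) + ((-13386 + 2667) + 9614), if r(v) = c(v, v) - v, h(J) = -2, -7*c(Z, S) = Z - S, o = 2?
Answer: -1103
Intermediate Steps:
c(Z, S) = -Z/7 + S/7 (c(Z, S) = -(Z - S)/7 = -Z/7 + S/7)
r(v) = -v (r(v) = (-v/7 + v/7) - v = 0 - v = -v)
r(h(o)) + ((-13386 + 2667) + 9614) = -1*(-2) + ((-13386 + 2667) + 9614) = 2 + (-10719 + 9614) = 2 - 1105 = -1103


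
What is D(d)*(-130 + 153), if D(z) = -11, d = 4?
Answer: -253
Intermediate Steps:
D(d)*(-130 + 153) = -11*(-130 + 153) = -11*23 = -253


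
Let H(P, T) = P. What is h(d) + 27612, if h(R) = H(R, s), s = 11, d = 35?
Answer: 27647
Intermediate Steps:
h(R) = R
h(d) + 27612 = 35 + 27612 = 27647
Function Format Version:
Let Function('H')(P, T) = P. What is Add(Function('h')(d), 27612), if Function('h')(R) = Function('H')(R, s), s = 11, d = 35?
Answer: 27647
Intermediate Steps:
Function('h')(R) = R
Add(Function('h')(d), 27612) = Add(35, 27612) = 27647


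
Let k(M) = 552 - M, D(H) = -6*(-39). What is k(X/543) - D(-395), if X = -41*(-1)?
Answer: 172633/543 ≈ 317.92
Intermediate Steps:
X = 41
D(H) = 234
k(X/543) - D(-395) = (552 - 41/543) - 1*234 = (552 - 41/543) - 234 = 299695/543 - 234 = 172633/543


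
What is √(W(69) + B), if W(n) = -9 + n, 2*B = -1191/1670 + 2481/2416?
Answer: √61205720702190/1008680 ≈ 7.7561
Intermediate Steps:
B = 632907/4034720 (B = (-1191/1670 + 2481/2416)/2 = (½)*(632907/2017360) = 632907/4034720 ≈ 0.15687)
√(W(69) + B) = √((-9 + 69) + 632907/4034720) = √(60 + 632907/4034720) = √(242716107/4034720) = √61205720702190/1008680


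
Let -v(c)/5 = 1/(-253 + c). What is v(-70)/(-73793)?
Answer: -5/23835139 ≈ -2.0977e-7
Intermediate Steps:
v(c) = -5/(-253 + c)
v(-70)/(-73793) = -5/(-253 - 70)/(-73793) = -5/(-323)*(-1/73793) = -5*(-1/323)*(-1/73793) = (5/323)*(-1/73793) = -5/23835139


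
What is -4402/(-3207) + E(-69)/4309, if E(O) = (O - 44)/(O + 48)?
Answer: 44299441/32244247 ≈ 1.3739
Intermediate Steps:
E(O) = (-44 + O)/(48 + O)
-4402/(-3207) + E(-69)/4309 = -4402/(-3207) + ((-44 - 69)/(48 - 69))/4309 = -4402*(-1/3207) + (-113/(-21))*(1/4309) = 4402/3207 - 1/21*(-113)*(1/4309) = 4402/3207 + (113/21)*(1/4309) = 4402/3207 + 113/90489 = 44299441/32244247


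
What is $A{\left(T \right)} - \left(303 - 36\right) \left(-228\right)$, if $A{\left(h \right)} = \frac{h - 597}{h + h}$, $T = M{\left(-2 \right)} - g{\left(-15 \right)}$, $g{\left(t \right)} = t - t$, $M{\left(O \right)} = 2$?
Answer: $\frac{242909}{4} \approx 60727.0$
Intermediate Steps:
$g{\left(t \right)} = 0$
$T = 2$ ($T = 2 - 0 = 2 + 0 = 2$)
$A{\left(h \right)} = \frac{-597 + h}{2 h}$
$A{\left(T \right)} - \left(303 - 36\right) \left(-228\right) = \frac{-597 + 2}{2 \cdot 2} - \left(303 - 36\right) \left(-228\right) = \frac{1}{2} \cdot \frac{1}{2} \left(-595\right) - 267 \left(-228\right) = - \frac{595}{4} - -60876 = - \frac{595}{4} + 60876 = \frac{242909}{4}$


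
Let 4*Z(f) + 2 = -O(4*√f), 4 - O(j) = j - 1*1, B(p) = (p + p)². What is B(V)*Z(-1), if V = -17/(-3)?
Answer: -2023/9 + 1156*I/9 ≈ -224.78 + 128.44*I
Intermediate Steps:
V = 17/3 (V = -17*(-⅓) = 17/3 ≈ 5.6667)
B(p) = 4*p² (B(p) = (2*p)² = 4*p²)
O(j) = 5 - j (O(j) = 4 - (j - 1*1) = 4 - (j - 1) = 4 - (-1 + j) = 4 + (1 - j) = 5 - j)
Z(f) = -7/4 + √f (Z(f) = -½ + (-(5 - 4*√f))/4 = -½ + (-5 + 4*√f)/4 = -½ + (-5/4 + √f) = -7/4 + √f)
B(V)*Z(-1) = (4*(17/3)²)*(-7/4 + √(-1)) = (4*(289/9))*(-7/4 + I) = 1156*(-7/4 + I)/9 = -2023/9 + 1156*I/9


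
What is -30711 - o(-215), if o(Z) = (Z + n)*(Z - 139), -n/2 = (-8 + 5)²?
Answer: -113193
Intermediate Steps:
n = -18 (n = -2*(-8 + 5)² = -2*(-3)² = -2*9 = -18)
o(Z) = (-139 + Z)*(-18 + Z) (o(Z) = (Z - 18)*(Z - 139) = (-18 + Z)*(-139 + Z) = (-139 + Z)*(-18 + Z))
-30711 - o(-215) = -30711 - (2502 + (-215)² - 157*(-215)) = -30711 - (2502 + 46225 + 33755) = -30711 - 1*82482 = -30711 - 82482 = -113193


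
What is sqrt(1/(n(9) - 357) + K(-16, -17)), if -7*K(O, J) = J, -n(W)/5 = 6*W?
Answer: 2*sqrt(11687907)/4389 ≈ 1.5579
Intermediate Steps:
n(W) = -30*W
K(O, J) = -J/7
sqrt(1/(n(9) - 357) + K(-16, -17)) = sqrt(1/(-30*9 - 357) - 1/7*(-17)) = sqrt(1/(-270 - 357) + 17/7) = sqrt(1/(-627) + 17/7) = sqrt(-1/627 + 17/7) = sqrt(10652/4389) = 2*sqrt(11687907)/4389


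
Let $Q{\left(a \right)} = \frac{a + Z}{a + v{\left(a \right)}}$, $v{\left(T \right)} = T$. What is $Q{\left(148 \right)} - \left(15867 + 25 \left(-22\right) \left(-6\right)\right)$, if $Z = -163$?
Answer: $- \frac{5673447}{296} \approx -19167.0$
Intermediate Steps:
$Q{\left(a \right)} = \frac{-163 + a}{2 a}$ ($Q{\left(a \right)} = \frac{a - 163}{a + a} = \frac{-163 + a}{2 a}$)
$Q{\left(148 \right)} - \left(15867 + 25 \left(-22\right) \left(-6\right)\right) = \frac{-163 + 148}{2 \cdot 148} - \left(15867 + 25 \left(-22\right) \left(-6\right)\right) = \frac{1}{2} \cdot \frac{1}{148} \left(-15\right) - \left(15867 - -3300\right) = - \frac{15}{296} - \left(15867 + 3300\right) = - \frac{15}{296} - 19167 = - \frac{5673447}{296}$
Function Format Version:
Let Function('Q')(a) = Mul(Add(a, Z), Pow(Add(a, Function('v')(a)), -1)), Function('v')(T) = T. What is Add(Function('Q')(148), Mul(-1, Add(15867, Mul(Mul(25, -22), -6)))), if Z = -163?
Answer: Rational(-5673447, 296) ≈ -19167.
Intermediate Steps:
Function('Q')(a) = Mul(Rational(1, 2), Pow(a, -1), Add(-163, a)) (Function('Q')(a) = Mul(Add(a, -163), Pow(Add(a, a), -1)) = Mul(Add(-163, a), Pow(Mul(2, a), -1)) = Mul(Add(-163, a), Mul(Rational(1, 2), Pow(a, -1))) = Mul(Rational(1, 2), Pow(a, -1), Add(-163, a)))
Add(Function('Q')(148), Mul(-1, Add(15867, Mul(Mul(25, -22), -6)))) = Add(Mul(Rational(1, 2), Pow(148, -1), Add(-163, 148)), Mul(-1, Add(15867, Mul(Mul(25, -22), -6)))) = Add(Mul(Rational(1, 2), Rational(1, 148), -15), Mul(-1, Add(15867, Mul(-550, -6)))) = Add(Rational(-15, 296), Mul(-1, Add(15867, 3300))) = Add(Rational(-15, 296), Mul(-1, 19167)) = Add(Rational(-15, 296), -19167) = Rational(-5673447, 296)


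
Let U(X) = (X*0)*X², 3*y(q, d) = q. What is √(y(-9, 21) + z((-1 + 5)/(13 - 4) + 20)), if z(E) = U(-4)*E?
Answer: I*√3 ≈ 1.732*I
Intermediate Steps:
y(q, d) = q/3
U(X) = 0 (U(X) = 0*X² = 0)
z(E) = 0 (z(E) = 0*E = 0)
√(y(-9, 21) + z((-1 + 5)/(13 - 4) + 20)) = √((⅓)*(-9) + 0) = √(-3 + 0) = √(-3) = I*√3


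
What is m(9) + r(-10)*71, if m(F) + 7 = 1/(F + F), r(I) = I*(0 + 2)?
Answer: -25685/18 ≈ -1426.9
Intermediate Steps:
r(I) = 2*I (r(I) = I*2 = 2*I)
m(F) = -7 + 1/(2*F) (m(F) = -7 + 1/(F + F) = -7 + 1/(2*F))
m(9) + r(-10)*71 = (-7 + (½)/9) + (2*(-10))*71 = (-7 + (½)*(⅑)) - 20*71 = (-7 + 1/18) - 1420 = -125/18 - 1420 = -25685/18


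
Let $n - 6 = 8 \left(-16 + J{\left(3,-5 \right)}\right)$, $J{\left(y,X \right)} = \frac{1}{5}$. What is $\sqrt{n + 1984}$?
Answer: $\frac{\sqrt{46590}}{5} \approx 43.169$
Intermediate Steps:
$J{\left(y,X \right)} = \frac{1}{5}$
$n = - \frac{602}{5}$ ($n = 6 + 8 \left(-16 + \frac{1}{5}\right) = 6 + 8 \left(- \frac{79}{5}\right) = 6 - \frac{632}{5} = - \frac{602}{5} \approx -120.4$)
$\sqrt{n + 1984} = \sqrt{- \frac{602}{5} + 1984} = \sqrt{\frac{9318}{5}} = \frac{\sqrt{46590}}{5}$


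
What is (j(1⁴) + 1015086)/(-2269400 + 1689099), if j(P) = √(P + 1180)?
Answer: -1015086/580301 - √1181/580301 ≈ -1.7493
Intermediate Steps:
j(P) = √(1180 + P)
(j(1⁴) + 1015086)/(-2269400 + 1689099) = (√(1180 + 1⁴) + 1015086)/(-2269400 + 1689099) = (√(1180 + 1) + 1015086)/(-580301) = (√1181 + 1015086)*(-1/580301) = (1015086 + √1181)*(-1/580301) = -1015086/580301 - √1181/580301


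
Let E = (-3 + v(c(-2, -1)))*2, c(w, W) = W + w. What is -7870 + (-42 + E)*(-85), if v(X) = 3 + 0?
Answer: -4300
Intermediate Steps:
v(X) = 3
E = 0 (E = (-3 + 3)*2 = 0*2 = 0)
-7870 + (-42 + E)*(-85) = -7870 + (-42 + 0)*(-85) = -7870 - 42*(-85) = -7870 + 3570 = -4300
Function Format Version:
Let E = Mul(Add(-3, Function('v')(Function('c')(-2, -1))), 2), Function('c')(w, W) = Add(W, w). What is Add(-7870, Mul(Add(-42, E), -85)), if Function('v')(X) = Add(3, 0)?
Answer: -4300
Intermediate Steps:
Function('v')(X) = 3
E = 0 (E = Mul(Add(-3, 3), 2) = Mul(0, 2) = 0)
Add(-7870, Mul(Add(-42, E), -85)) = Add(-7870, Mul(Add(-42, 0), -85)) = Add(-7870, Mul(-42, -85)) = Add(-7870, 3570) = -4300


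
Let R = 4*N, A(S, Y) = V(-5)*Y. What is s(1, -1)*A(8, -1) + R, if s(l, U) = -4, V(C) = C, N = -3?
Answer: -32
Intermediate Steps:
A(S, Y) = -5*Y
R = -12 (R = 4*(-3) = -12)
s(1, -1)*A(8, -1) + R = -(-20)*(-1) - 12 = -4*5 - 12 = -20 - 12 = -32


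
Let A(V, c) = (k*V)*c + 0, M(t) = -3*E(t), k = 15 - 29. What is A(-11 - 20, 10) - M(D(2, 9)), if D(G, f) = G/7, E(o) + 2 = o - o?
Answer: 4334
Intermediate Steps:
k = -14
E(o) = -2 (E(o) = -2 + (o - o) = -2 + 0 = -2)
D(G, f) = G/7 (D(G, f) = G*(⅐) = G/7)
M(t) = 6 (M(t) = -3*(-2) = 6)
A(V, c) = -14*V*c (A(V, c) = (-14*V)*c + 0 = -14*V*c + 0 = -14*V*c)
A(-11 - 20, 10) - M(D(2, 9)) = -14*(-11 - 20)*10 - 1*6 = -14*(-31)*10 - 6 = 4340 - 6 = 4334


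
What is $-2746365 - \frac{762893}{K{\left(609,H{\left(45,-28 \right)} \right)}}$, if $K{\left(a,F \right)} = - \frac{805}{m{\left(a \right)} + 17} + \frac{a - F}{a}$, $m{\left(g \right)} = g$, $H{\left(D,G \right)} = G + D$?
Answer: $- \frac{37770061383}{119653} \approx -3.1566 \cdot 10^{5}$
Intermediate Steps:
$H{\left(D,G \right)} = D + G$
$K{\left(a,F \right)} = - \frac{805}{17 + a} + \frac{a - F}{a}$ ($K{\left(a,F \right)} = - \frac{805}{a + 17} + \frac{a - F}{a} = - \frac{805}{17 + a} + \frac{a - F}{a}$)
$-2746365 - \frac{762893}{K{\left(609,H{\left(45,-28 \right)} \right)}} = -2746365 - \frac{762893}{\frac{1}{609} \frac{1}{17 + 609} \left(609^{2} - 479892 - 17 \left(45 - 28\right) - \left(45 - 28\right) 609\right)} = -2746365 - \frac{762893}{\frac{1}{609} \cdot \frac{1}{626} \left(370881 - 479892 - 289 - 17 \cdot 609\right)} = -2746365 - \frac{762893}{\frac{1}{609} \cdot \frac{1}{626} \left(370881 - 479892 - 289 - 10353\right)} = -2746365 - \frac{762893}{\frac{1}{609} \cdot \frac{1}{626} \left(-119653\right)} = -2746365 - \frac{762893}{- \frac{119653}{381234}} = -2746365 - 762893 \left(- \frac{381234}{119653}\right) = -2746365 - - \frac{290840749962}{119653} = -2746365 + \frac{290840749962}{119653} = - \frac{37770061383}{119653}$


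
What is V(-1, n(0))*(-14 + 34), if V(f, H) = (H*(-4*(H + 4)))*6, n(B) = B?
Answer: 0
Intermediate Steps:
V(f, H) = 6*H*(-16 - 4*H) (V(f, H) = (H*(-4*(4 + H)))*6 = (H*(-16 - 4*H))*6 = 6*H*(-16 - 4*H))
V(-1, n(0))*(-14 + 34) = (-24*0*(4 + 0))*(-14 + 34) = -24*0*4*20 = 0*20 = 0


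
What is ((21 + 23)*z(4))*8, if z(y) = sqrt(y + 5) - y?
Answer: -352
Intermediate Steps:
z(y) = sqrt(5 + y) - y
((21 + 23)*z(4))*8 = ((21 + 23)*(sqrt(5 + 4) - 1*4))*8 = (44*(sqrt(9) - 4))*8 = (44*(3 - 4))*8 = (44*(-1))*8 = -44*8 = -352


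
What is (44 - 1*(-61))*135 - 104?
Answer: 14071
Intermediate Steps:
(44 - 1*(-61))*135 - 104 = (44 + 61)*135 - 104 = 105*135 - 104 = 14175 - 104 = 14071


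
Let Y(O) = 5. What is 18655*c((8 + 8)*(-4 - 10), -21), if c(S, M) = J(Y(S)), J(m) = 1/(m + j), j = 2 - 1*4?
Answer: 18655/3 ≈ 6218.3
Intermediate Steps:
j = -2 (j = 2 - 4 = -2)
J(m) = 1/(-2 + m) (J(m) = 1/(m - 2) = 1/(-2 + m))
c(S, M) = 1/3 (c(S, M) = 1/(-2 + 5) = 1/3)
18655*c((8 + 8)*(-4 - 10), -21) = 18655*(1/3) = 18655/3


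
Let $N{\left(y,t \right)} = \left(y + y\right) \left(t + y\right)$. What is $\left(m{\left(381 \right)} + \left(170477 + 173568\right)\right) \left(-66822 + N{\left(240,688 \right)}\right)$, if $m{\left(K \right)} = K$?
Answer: $130405883268$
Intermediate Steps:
$N{\left(y,t \right)} = 2 y \left(t + y\right)$
$\left(m{\left(381 \right)} + \left(170477 + 173568\right)\right) \left(-66822 + N{\left(240,688 \right)}\right) = \left(381 + \left(170477 + 173568\right)\right) \left(-66822 + 2 \cdot 240 \left(688 + 240\right)\right) = \left(381 + 344045\right) \left(-66822 + 2 \cdot 240 \cdot 928\right) = 344426 \left(-66822 + 445440\right) = 344426 \cdot 378618 = 130405883268$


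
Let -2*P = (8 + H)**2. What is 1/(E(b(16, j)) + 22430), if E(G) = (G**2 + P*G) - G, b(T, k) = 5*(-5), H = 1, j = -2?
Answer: 2/48185 ≈ 4.1507e-5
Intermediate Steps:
P = -81/2 (P = -(8 + 1)**2/2 = -1/2*9**2 = -1/2*81 = -81/2 ≈ -40.500)
b(T, k) = -25
E(G) = G**2 - 83*G/2 (E(G) = (G**2 - 81*G/2) - G = G**2 - 83*G/2)
1/(E(b(16, j)) + 22430) = 1/((1/2)*(-25)*(-83 + 2*(-25)) + 22430) = 1/((1/2)*(-25)*(-83 - 50) + 22430) = 1/((1/2)*(-25)*(-133) + 22430) = 1/(3325/2 + 22430) = 1/(48185/2) = 2/48185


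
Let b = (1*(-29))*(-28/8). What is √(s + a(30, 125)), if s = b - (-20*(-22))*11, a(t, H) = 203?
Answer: I*√18142/2 ≈ 67.346*I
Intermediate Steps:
b = 203/2 (b = -(-812)/8 = -29*(-7/2) = 203/2 ≈ 101.50)
s = -9477/2 (s = 203/2 - (-20*(-22))*11 = 203/2 - 440*11 = 203/2 - 1*4840 = 203/2 - 4840 = -9477/2 ≈ -4738.5)
√(s + a(30, 125)) = √(-9477/2 + 203) = √(-9071/2) = I*√18142/2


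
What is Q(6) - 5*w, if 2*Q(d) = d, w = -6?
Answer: 33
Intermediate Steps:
Q(d) = d/2
Q(6) - 5*w = (½)*6 - 5*(-6) = 3 + 30 = 33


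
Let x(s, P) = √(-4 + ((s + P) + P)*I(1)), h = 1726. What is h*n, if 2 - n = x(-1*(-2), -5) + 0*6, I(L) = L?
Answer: 3452 - 3452*I*√3 ≈ 3452.0 - 5979.0*I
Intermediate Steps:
x(s, P) = √(-4 + s + 2*P) (x(s, P) = √(-4 + ((s + P) + P)*1) = √(-4 + ((P + s) + P)*1) = √(-4 + (s + 2*P)*1) = √(-4 + (s + 2*P)) = √(-4 + s + 2*P))
n = 2 - 2*I*√3 (n = 2 - (√(-4 - 1*(-2) + 2*(-5)) + 0*6) = 2 - (√(-4 + 2 - 10) + 0) = 2 - (√(-12) + 0) = 2 - (2*I*√3 + 0) = 2 - 2*I*√3 ≈ 2.0 - 3.4641*I)
h*n = 1726*(2 - 2*I*√3) = 3452 - 3452*I*√3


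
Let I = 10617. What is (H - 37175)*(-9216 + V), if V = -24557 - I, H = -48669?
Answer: 3810615160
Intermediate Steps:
V = -35174 (V = -24557 - 1*10617 = -24557 - 10617 = -35174)
(H - 37175)*(-9216 + V) = (-48669 - 37175)*(-9216 - 35174) = -85844*(-44390) = 3810615160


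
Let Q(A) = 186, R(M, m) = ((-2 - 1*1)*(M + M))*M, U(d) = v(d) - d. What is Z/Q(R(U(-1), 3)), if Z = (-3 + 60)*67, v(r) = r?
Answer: 1273/62 ≈ 20.532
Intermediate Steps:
U(d) = 0 (U(d) = d - d = 0)
R(M, m) = -6*M² (R(M, m) = ((-2 - 1)*(2*M))*M = (-6*M)*M = -6*M²)
Z = 3819 (Z = 57*67 = 3819)
Z/Q(R(U(-1), 3)) = 3819/186 = 3819*(1/186) = 1273/62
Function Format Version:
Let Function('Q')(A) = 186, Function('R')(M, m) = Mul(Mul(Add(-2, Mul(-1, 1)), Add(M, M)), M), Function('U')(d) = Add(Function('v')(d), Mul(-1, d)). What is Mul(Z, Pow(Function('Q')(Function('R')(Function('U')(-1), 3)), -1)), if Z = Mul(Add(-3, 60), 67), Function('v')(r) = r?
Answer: Rational(1273, 62) ≈ 20.532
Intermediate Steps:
Function('U')(d) = 0 (Function('U')(d) = Add(d, Mul(-1, d)) = 0)
Function('R')(M, m) = Mul(-6, Pow(M, 2)) (Function('R')(M, m) = Mul(Mul(Add(-2, -1), Mul(2, M)), M) = Mul(Mul(-3, Mul(2, M)), M) = Mul(Mul(-6, M), M) = Mul(-6, Pow(M, 2)))
Z = 3819 (Z = Mul(57, 67) = 3819)
Mul(Z, Pow(Function('Q')(Function('R')(Function('U')(-1), 3)), -1)) = Mul(3819, Pow(186, -1)) = Mul(3819, Rational(1, 186)) = Rational(1273, 62)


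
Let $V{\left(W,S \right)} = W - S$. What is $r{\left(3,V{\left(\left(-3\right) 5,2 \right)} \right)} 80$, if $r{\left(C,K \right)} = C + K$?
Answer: $-1120$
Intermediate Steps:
$r{\left(3,V{\left(\left(-3\right) 5,2 \right)} \right)} 80 = \left(3 - 17\right) 80 = \left(-14\right) 80 = -1120$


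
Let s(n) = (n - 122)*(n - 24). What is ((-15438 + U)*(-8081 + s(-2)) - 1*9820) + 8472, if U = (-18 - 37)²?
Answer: 60288593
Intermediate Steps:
U = 3025 (U = (-55)² = 3025)
s(n) = (-122 + n)*(-24 + n)
((-15438 + U)*(-8081 + s(-2)) - 1*9820) + 8472 = ((-15438 + 3025)*(-8081 + (2928 + (-2)² - 146*(-2))) - 1*9820) + 8472 = (-12413*(-8081 + (2928 + 4 + 292)) - 9820) + 8472 = (-12413*(-8081 + 3224) - 9820) + 8472 = (-12413*(-4857) - 9820) + 8472 = (60289941 - 9820) + 8472 = 60280121 + 8472 = 60288593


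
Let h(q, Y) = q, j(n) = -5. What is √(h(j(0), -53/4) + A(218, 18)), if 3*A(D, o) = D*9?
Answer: √649 ≈ 25.475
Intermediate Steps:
A(D, o) = 3*D (A(D, o) = (D*9)/3 = (9*D)/3 = 3*D)
√(h(j(0), -53/4) + A(218, 18)) = √(-5 + 3*218) = √(-5 + 654) = √649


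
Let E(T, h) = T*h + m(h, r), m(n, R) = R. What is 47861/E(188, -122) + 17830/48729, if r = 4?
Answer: -641113703/372484476 ≈ -1.7212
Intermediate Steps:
E(T, h) = 4 + T*h (E(T, h) = T*h + 4 = 4 + T*h)
47861/E(188, -122) + 17830/48729 = 47861/(4 + 188*(-122)) + 17830/48729 = 47861/(4 - 22936) + 17830*(1/48729) = 47861/(-22932) + 17830/48729 = 47861*(-1/22932) + 17830/48729 = -47861/22932 + 17830/48729 = -641113703/372484476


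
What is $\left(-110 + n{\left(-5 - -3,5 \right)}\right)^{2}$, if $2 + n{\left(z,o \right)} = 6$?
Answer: $11236$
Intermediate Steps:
$n{\left(z,o \right)} = 4$ ($n{\left(z,o \right)} = -2 + 6 = 4$)
$\left(-110 + n{\left(-5 - -3,5 \right)}\right)^{2} = \left(-110 + 4\right)^{2} = \left(-106\right)^{2} = 11236$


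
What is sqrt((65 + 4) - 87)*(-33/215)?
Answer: -99*I*sqrt(2)/215 ≈ -0.6512*I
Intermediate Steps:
sqrt((65 + 4) - 87)*(-33/215) = sqrt(69 - 87)*(-33*1/215) = sqrt(-18)*(-33/215) = (3*I*sqrt(2))*(-33/215) = -99*I*sqrt(2)/215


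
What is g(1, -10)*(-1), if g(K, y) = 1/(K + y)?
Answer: ⅑ ≈ 0.11111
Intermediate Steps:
g(1, -10)*(-1) = -1/(1 - 10) = -1/(-9) = -⅑*(-1) = ⅑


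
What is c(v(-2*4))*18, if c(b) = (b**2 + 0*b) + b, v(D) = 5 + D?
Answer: 108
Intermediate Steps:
c(b) = b + b**2 (c(b) = (b**2 + 0) + b = b**2 + b = b + b**2)
c(v(-2*4))*18 = ((5 - 2*4)*(1 + (5 - 2*4)))*18 = ((5 - 8)*(1 + (5 - 8)))*18 = -3*(1 - 3)*18 = -3*(-2)*18 = 6*18 = 108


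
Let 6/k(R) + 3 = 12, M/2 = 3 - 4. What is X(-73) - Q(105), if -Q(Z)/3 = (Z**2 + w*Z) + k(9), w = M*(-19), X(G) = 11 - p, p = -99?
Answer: 45157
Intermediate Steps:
M = -2 (M = 2*(3 - 4) = 2*(-1) = -2)
k(R) = 2/3 (k(R) = 6/(-3 + 12) = 6/9 = 6*(1/9) = 2/3)
X(G) = 110 (X(G) = 11 - 1*(-99) = 11 + 99 = 110)
w = 38 (w = -2*(-19) = 38)
Q(Z) = -2 - 114*Z - 3*Z**2 (Q(Z) = -3*((Z**2 + 38*Z) + 2/3) = -3*(2/3 + Z**2 + 38*Z) = -2 - 114*Z - 3*Z**2)
X(-73) - Q(105) = 110 - (-2 - 114*105 - 3*105**2) = 110 - (-2 - 11970 - 3*11025) = 110 - (-2 - 11970 - 33075) = 110 - 1*(-45047) = 110 + 45047 = 45157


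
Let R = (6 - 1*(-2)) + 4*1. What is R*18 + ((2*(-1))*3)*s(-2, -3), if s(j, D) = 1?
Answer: 210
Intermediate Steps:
R = 12 (R = (6 + 2) + 4 = 8 + 4 = 12)
R*18 + ((2*(-1))*3)*s(-2, -3) = 12*18 + ((2*(-1))*3)*1 = 216 - 2*3*1 = 216 - 6*1 = 216 - 6 = 210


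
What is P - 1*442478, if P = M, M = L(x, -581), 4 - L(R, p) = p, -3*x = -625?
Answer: -441893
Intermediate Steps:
x = 625/3 (x = -1/3*(-625) = 625/3 ≈ 208.33)
L(R, p) = 4 - p
M = 585 (M = 4 - 1*(-581) = 4 + 581 = 585)
P = 585
P - 1*442478 = 585 - 1*442478 = 585 - 442478 = -441893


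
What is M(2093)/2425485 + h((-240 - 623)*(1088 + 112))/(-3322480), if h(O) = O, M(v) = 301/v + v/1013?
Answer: 3170014847946207/10170220301574515 ≈ 0.31170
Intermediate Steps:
M(v) = 301/v + v/1013 (M(v) = 301/v + v*(1/1013) = 301/v + v/1013)
M(2093)/2425485 + h((-240 - 623)*(1088 + 112))/(-3322480) = (301/2093 + (1/1013)*2093)/2425485 + ((-240 - 623)*(1088 + 112))/(-3322480) = (301*(1/2093) + 2093/1013)*(1/2425485) - 863*1200*(-1/3322480) = (43/299 + 2093/1013)*(1/2425485) - 1035600*(-1/3322480) = (669366/302887)*(1/2425485) + 12945/41531 = 223122/244882625065 + 12945/41531 = 3170014847946207/10170220301574515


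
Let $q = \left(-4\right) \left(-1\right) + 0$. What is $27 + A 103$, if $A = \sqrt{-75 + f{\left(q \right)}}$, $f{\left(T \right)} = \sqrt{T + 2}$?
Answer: $27 + 103 \sqrt{-75 + \sqrt{6}} \approx 27.0 + 877.32 i$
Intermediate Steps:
$q = 4$ ($q = 4 + 0 = 4$)
$f{\left(T \right)} = \sqrt{2 + T}$
$A = \sqrt{-75 + \sqrt{6}}$ ($A = \sqrt{-75 + \sqrt{2 + 4}} = \sqrt{-75 + \sqrt{6}} \approx 8.5177 i$)
$27 + A 103 = 27 + \sqrt{-75 + \sqrt{6}} \cdot 103 = 27 + 103 \sqrt{-75 + \sqrt{6}}$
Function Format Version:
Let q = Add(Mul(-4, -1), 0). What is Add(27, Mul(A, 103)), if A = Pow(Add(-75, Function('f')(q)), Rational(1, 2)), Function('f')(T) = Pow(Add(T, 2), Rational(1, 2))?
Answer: Add(27, Mul(103, Pow(Add(-75, Pow(6, Rational(1, 2))), Rational(1, 2)))) ≈ Add(27.000, Mul(877.32, I))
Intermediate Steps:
q = 4 (q = Add(4, 0) = 4)
Function('f')(T) = Pow(Add(2, T), Rational(1, 2))
A = Pow(Add(-75, Pow(6, Rational(1, 2))), Rational(1, 2)) (A = Pow(Add(-75, Pow(Add(2, 4), Rational(1, 2))), Rational(1, 2)) = Pow(Add(-75, Pow(6, Rational(1, 2))), Rational(1, 2)) ≈ Mul(8.5177, I))
Add(27, Mul(A, 103)) = Add(27, Mul(Pow(Add(-75, Pow(6, Rational(1, 2))), Rational(1, 2)), 103)) = Add(27, Mul(103, Pow(Add(-75, Pow(6, Rational(1, 2))), Rational(1, 2))))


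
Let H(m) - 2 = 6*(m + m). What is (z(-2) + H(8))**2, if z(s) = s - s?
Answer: 9604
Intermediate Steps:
H(m) = 2 + 12*m (H(m) = 2 + 6*(m + m) = 2 + 6*(2*m) = 2 + 12*m)
z(s) = 0
(z(-2) + H(8))**2 = (0 + (2 + 12*8))**2 = (0 + (2 + 96))**2 = (0 + 98)**2 = 98**2 = 9604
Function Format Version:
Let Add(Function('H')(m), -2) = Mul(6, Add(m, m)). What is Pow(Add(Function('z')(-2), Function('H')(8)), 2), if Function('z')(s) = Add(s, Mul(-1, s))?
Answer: 9604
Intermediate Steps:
Function('H')(m) = Add(2, Mul(12, m)) (Function('H')(m) = Add(2, Mul(6, Add(m, m))) = Add(2, Mul(6, Mul(2, m))) = Add(2, Mul(12, m)))
Function('z')(s) = 0
Pow(Add(Function('z')(-2), Function('H')(8)), 2) = Pow(Add(0, Add(2, Mul(12, 8))), 2) = Pow(Add(0, Add(2, 96)), 2) = Pow(Add(0, 98), 2) = Pow(98, 2) = 9604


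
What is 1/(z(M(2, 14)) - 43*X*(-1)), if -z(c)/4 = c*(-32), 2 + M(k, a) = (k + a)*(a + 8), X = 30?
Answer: 1/46090 ≈ 2.1697e-5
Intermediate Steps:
M(k, a) = -2 + (8 + a)*(a + k) (M(k, a) = -2 + (k + a)*(a + 8) = -2 + (a + k)*(8 + a) = -2 + (8 + a)*(a + k))
z(c) = 128*c (z(c) = -4*c*(-32) = -(-128)*c = 128*c)
1/(z(M(2, 14)) - 43*X*(-1)) = 1/(128*(-2 + 14² + 8*14 + 8*2 + 14*2) - 43*30*(-1)) = 1/(128*(-2 + 196 + 112 + 16 + 28) - 1290*(-1)) = 1/(128*350 + 1290) = 1/(44800 + 1290) = 1/46090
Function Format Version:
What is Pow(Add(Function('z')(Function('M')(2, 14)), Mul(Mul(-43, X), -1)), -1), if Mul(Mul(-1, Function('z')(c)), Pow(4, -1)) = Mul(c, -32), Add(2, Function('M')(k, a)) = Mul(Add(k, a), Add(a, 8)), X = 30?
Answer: Rational(1, 46090) ≈ 2.1697e-5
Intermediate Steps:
Function('M')(k, a) = Add(-2, Mul(Add(8, a), Add(a, k))) (Function('M')(k, a) = Add(-2, Mul(Add(k, a), Add(a, 8))) = Add(-2, Mul(Add(a, k), Add(8, a))) = Add(-2, Mul(Add(8, a), Add(a, k))))
Function('z')(c) = Mul(128, c) (Function('z')(c) = Mul(-4, Mul(c, -32)) = Mul(-4, Mul(-32, c)) = Mul(128, c))
Pow(Add(Function('z')(Function('M')(2, 14)), Mul(Mul(-43, X), -1)), -1) = Pow(Add(Mul(128, Add(-2, Pow(14, 2), Mul(8, 14), Mul(8, 2), Mul(14, 2))), Mul(Mul(-43, 30), -1)), -1) = Pow(Add(Mul(128, Add(-2, 196, 112, 16, 28)), Mul(-1290, -1)), -1) = Pow(Add(Mul(128, 350), 1290), -1) = Pow(Add(44800, 1290), -1) = Pow(46090, -1) = Rational(1, 46090)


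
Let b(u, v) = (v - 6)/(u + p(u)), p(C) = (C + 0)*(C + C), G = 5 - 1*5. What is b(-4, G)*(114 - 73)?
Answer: -123/14 ≈ -8.7857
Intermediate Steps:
G = 0 (G = 5 - 5 = 0)
p(C) = 2*C**2 (p(C) = C*(2*C) = 2*C**2)
b(u, v) = (-6 + v)/(u + 2*u**2) (b(u, v) = (v - 6)/(u + 2*u**2) = (-6 + v)/(u + 2*u**2))
b(-4, G)*(114 - 73) = ((-6 + 0)/((-4)*(1 + 2*(-4))))*(114 - 73) = -1/4*(-6)/(1 - 8)*41 = -1/4*(-6)/(-7)*41 = -1/4*(-1/7)*(-6)*41 = -3/14*41 = -123/14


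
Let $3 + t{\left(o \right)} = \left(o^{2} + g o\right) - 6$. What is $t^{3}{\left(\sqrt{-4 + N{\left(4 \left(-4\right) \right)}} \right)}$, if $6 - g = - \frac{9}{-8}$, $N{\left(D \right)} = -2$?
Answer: $\frac{97335}{32} + \frac{664443 i \sqrt{6}}{256} \approx 3041.7 + 6357.6 i$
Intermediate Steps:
$g = \frac{39}{8}$ ($g = 6 - - \frac{9}{-8} = 6 - \left(-9\right) \left(- \frac{1}{8}\right) = 6 - \frac{9}{8} = \frac{39}{8} \approx 4.875$)
$t{\left(o \right)} = -9 + o^{2} + \frac{39 o}{8}$ ($t{\left(o \right)} = -3 - \left(6 - o^{2} - \frac{39 o}{8}\right) = -3 + \left(-6 + o^{2} + \frac{39 o}{8}\right) = -9 + o^{2} + \frac{39 o}{8}$)
$t^{3}{\left(\sqrt{-4 + N{\left(4 \left(-4\right) \right)}} \right)} = \left(-9 + \left(\sqrt{-4 - 2}\right)^{2} + \frac{39 \sqrt{-4 - 2}}{8}\right)^{3} = \left(-9 + \left(\sqrt{-6}\right)^{2} + \frac{39 \sqrt{-6}}{8}\right)^{3} = \left(-9 + \left(i \sqrt{6}\right)^{2} + \frac{39 i \sqrt{6}}{8}\right)^{3} = \left(-9 - 6 + \frac{39 i \sqrt{6}}{8}\right)^{3} = \left(-15 + \frac{39 i \sqrt{6}}{8}\right)^{3}$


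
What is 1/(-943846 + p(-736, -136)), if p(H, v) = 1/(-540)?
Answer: -540/509676841 ≈ -1.0595e-6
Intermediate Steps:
p(H, v) = -1/540
1/(-943846 + p(-736, -136)) = 1/(-943846 - 1/540) = 1/(-509676841/540) = -540/509676841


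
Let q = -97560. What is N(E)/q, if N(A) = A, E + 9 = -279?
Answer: 4/1355 ≈ 0.0029520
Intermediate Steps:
E = -288 (E = -9 - 279 = -288)
N(E)/q = -288/(-97560) = -288*(-1/97560) = 4/1355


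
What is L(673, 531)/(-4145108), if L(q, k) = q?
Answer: -673/4145108 ≈ -0.00016236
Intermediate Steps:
L(673, 531)/(-4145108) = 673/(-4145108) = 673*(-1/4145108) = -673/4145108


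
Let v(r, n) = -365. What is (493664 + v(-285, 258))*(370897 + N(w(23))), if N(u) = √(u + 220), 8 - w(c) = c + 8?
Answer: 182963119203 + 493299*√197 ≈ 1.8297e+11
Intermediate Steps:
w(c) = -c (w(c) = 8 - (c + 8) = 8 - (8 + c) = 8 + (-8 - c) = -c)
N(u) = √(220 + u)
(493664 + v(-285, 258))*(370897 + N(w(23))) = (493664 - 365)*(370897 + √(220 - 1*23)) = 493299*(370897 + √(220 - 23)) = 493299*(370897 + √197) = 182963119203 + 493299*√197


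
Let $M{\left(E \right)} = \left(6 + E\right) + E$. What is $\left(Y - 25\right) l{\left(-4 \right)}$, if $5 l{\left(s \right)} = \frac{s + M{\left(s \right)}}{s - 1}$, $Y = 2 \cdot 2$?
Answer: $- \frac{126}{25} \approx -5.04$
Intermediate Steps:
$Y = 4$
$M{\left(E \right)} = 6 + 2 E$
$l{\left(s \right)} = \frac{6 + 3 s}{5 \left(-1 + s\right)}$ ($l{\left(s \right)} = \frac{\left(s + \left(6 + 2 s\right)\right) \frac{1}{s - 1}}{5} = \frac{\left(6 + 3 s\right) \frac{1}{-1 + s}}{5} = \frac{\frac{1}{-1 + s} \left(6 + 3 s\right)}{5} = \frac{6 + 3 s}{5 \left(-1 + s\right)}$)
$\left(Y - 25\right) l{\left(-4 \right)} = \left(4 - 25\right) \frac{3 \left(2 - 4\right)}{5 \left(-1 - 4\right)} = \left(4 - 25\right) \frac{3}{5} \frac{1}{-5} \left(-2\right) = - 21 \cdot \frac{3}{5} \left(- \frac{1}{5}\right) \left(-2\right) = \left(-21\right) \frac{6}{25} = - \frac{126}{25}$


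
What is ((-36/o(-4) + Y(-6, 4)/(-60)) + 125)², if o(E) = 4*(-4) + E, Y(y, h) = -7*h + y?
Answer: 14600041/900 ≈ 16222.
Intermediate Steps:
Y(y, h) = y - 7*h
o(E) = -16 + E
((-36/o(-4) + Y(-6, 4)/(-60)) + 125)² = ((-36/(-16 - 4) + (-6 - 7*4)/(-60)) + 125)² = ((-36/(-20) + (-6 - 28)*(-1/60)) + 125)² = ((-36*(-1/20) - 34*(-1/60)) + 125)² = ((9/5 + 17/30) + 125)² = (71/30 + 125)² = (3821/30)² = 14600041/900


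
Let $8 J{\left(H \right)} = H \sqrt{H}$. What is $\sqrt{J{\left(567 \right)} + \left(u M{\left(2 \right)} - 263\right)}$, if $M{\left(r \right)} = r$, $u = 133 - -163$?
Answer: $\frac{\sqrt{5264 + 10206 \sqrt{7}}}{4} \approx 44.907$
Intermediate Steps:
$u = 296$ ($u = 133 + 163 = 296$)
$J{\left(H \right)} = \frac{H^{\frac{3}{2}}}{8}$ ($J{\left(H \right)} = \frac{H \sqrt{H}}{8} = \frac{H^{\frac{3}{2}}}{8}$)
$\sqrt{J{\left(567 \right)} + \left(u M{\left(2 \right)} - 263\right)} = \sqrt{\frac{567^{\frac{3}{2}}}{8} + \left(296 \cdot 2 - 263\right)} = \sqrt{\frac{5103 \sqrt{7}}{8} + \left(592 - 263\right)} = \sqrt{\frac{5103 \sqrt{7}}{8} + 329} = \sqrt{329 + \frac{5103 \sqrt{7}}{8}}$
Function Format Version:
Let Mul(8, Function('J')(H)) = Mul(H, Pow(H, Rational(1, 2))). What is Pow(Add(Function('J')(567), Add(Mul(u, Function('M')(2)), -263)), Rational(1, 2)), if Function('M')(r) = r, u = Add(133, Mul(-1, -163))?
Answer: Mul(Rational(1, 4), Pow(Add(5264, Mul(10206, Pow(7, Rational(1, 2)))), Rational(1, 2))) ≈ 44.907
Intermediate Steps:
u = 296 (u = Add(133, 163) = 296)
Function('J')(H) = Mul(Rational(1, 8), Pow(H, Rational(3, 2))) (Function('J')(H) = Mul(Rational(1, 8), Mul(H, Pow(H, Rational(1, 2)))) = Mul(Rational(1, 8), Pow(H, Rational(3, 2))))
Pow(Add(Function('J')(567), Add(Mul(u, Function('M')(2)), -263)), Rational(1, 2)) = Pow(Add(Mul(Rational(1, 8), Pow(567, Rational(3, 2))), Add(Mul(296, 2), -263)), Rational(1, 2)) = Pow(Add(Mul(Rational(1, 8), Mul(5103, Pow(7, Rational(1, 2)))), Add(592, -263)), Rational(1, 2)) = Pow(Add(Mul(Rational(5103, 8), Pow(7, Rational(1, 2))), 329), Rational(1, 2)) = Pow(Add(329, Mul(Rational(5103, 8), Pow(7, Rational(1, 2)))), Rational(1, 2))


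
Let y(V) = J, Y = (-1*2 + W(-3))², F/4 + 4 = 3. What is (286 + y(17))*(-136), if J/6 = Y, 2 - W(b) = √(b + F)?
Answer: 0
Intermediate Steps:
F = -4 (F = -16 + 4*3 = -16 + 12 = -4)
W(b) = 2 - √(-4 + b) (W(b) = 2 - √(b - 4) = 2 - √(-4 + b))
Y = -7 (Y = (-1*2 + (2 - √(-4 - 3)))² = (-2 + (2 - √(-7)))² = (-2 + (2 - I*√7))² = (-I*√7)² = -7)
J = -42 (J = 6*(-7) = -42)
y(V) = -42
(286 + y(17))*(-136) = (286 - 42)*(-136) = 244*(-136) = -33184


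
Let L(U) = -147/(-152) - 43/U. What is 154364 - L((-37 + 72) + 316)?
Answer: 8235583067/53352 ≈ 1.5436e+5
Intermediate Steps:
L(U) = 147/152 - 43/U (L(U) = -147*(-1/152) - 43/U = 147/152 - 43/U)
154364 - L((-37 + 72) + 316) = 154364 - (147/152 - 43/((-37 + 72) + 316)) = 154364 - (147/152 - 43/(35 + 316)) = 154364 - (147/152 - 43/351) = 154364 - 1*45061/53352 = 154364 - 45061/53352 = 8235583067/53352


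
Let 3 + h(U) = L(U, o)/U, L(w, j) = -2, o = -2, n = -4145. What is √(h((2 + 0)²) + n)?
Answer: I*√16594/2 ≈ 64.409*I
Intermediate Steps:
h(U) = -3 - 2/U
√(h((2 + 0)²) + n) = √((-3 - 2/(2 + 0)²) - 4145) = √((-3 - 2/(2²)) - 4145) = √((-3 - 2/4) - 4145) = √((-3 - 2*¼) - 4145) = √((-3 - ½) - 4145) = √(-7/2 - 4145) = √(-8297/2) = I*√16594/2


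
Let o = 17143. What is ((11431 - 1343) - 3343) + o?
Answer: 23888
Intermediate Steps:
((11431 - 1343) - 3343) + o = ((11431 - 1343) - 3343) + 17143 = (10088 - 3343) + 17143 = 6745 + 17143 = 23888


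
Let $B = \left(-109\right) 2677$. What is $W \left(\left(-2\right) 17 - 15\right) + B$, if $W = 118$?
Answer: $-297575$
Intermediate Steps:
$B = -291793$
$W \left(\left(-2\right) 17 - 15\right) + B = 118 \left(\left(-2\right) 17 - 15\right) - 291793 = 118 \left(-34 - 15\right) - 291793 = 118 \left(-49\right) - 291793 = -5782 - 291793 = -297575$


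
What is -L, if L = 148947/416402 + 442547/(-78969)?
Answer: 172515260251/32882849538 ≈ 5.2464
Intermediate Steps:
L = -172515260251/32882849538 (L = 148947*(1/416402) + 442547*(-1/78969) = 148947/416402 - 442547/78969 = -172515260251/32882849538 ≈ -5.2464)
-L = -1*(-172515260251/32882849538) = 172515260251/32882849538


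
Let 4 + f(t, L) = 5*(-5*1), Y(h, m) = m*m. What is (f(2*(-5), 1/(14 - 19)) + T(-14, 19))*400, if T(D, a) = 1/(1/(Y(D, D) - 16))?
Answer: 60400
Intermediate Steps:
Y(h, m) = m²
f(t, L) = -29 (f(t, L) = -4 + 5*(-5*1) = -4 + 5*(-5) = -4 - 25 = -29)
T(D, a) = -16 + D² (T(D, a) = 1/(1/(D² - 16)) = 1/(1/(-16 + D²)) = -16 + D²)
(f(2*(-5), 1/(14 - 19)) + T(-14, 19))*400 = (-29 + (-16 + (-14)²))*400 = (-29 + (-16 + 196))*400 = (-29 + 180)*400 = 151*400 = 60400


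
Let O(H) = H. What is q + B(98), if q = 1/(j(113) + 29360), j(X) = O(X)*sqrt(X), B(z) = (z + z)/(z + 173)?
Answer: 168679030348/233213576513 - 113*sqrt(113)/860566703 ≈ 0.72328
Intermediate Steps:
B(z) = 2*z/(173 + z) (B(z) = (2*z)/(173 + z) = 2*z/(173 + z))
j(X) = X**(3/2) (j(X) = X*sqrt(X) = X**(3/2))
q = 1/(29360 + 113*sqrt(113)) (q = 1/(113**(3/2) + 29360) = 1/(113*sqrt(113) + 29360) = 1/(29360 + 113*sqrt(113)) ≈ 3.2721e-5)
q + B(98) = (29360/860566703 - 113*sqrt(113)/860566703) + 2*98/(173 + 98) = (29360/860566703 - 113*sqrt(113)/860566703) + 2*98/271 = (29360/860566703 - 113*sqrt(113)/860566703) + 2*98*(1/271) = (29360/860566703 - 113*sqrt(113)/860566703) + 196/271 = 168679030348/233213576513 - 113*sqrt(113)/860566703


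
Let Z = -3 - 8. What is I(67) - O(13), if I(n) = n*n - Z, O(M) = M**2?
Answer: 4331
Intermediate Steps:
Z = -11
I(n) = 11 + n**2 (I(n) = n*n - 1*(-11) = n**2 + 11 = 11 + n**2)
I(67) - O(13) = (11 + 67**2) - 1*13**2 = (11 + 4489) - 1*169 = 4500 - 169 = 4331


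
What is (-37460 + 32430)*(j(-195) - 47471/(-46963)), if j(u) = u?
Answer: 45824879420/46963 ≈ 9.7577e+5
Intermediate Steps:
(-37460 + 32430)*(j(-195) - 47471/(-46963)) = (-37460 + 32430)*(-195 - 47471/(-46963)) = -5030*(-195 - 47471*(-1/46963)) = -5030*(-195 + 47471/46963) = -5030*(-9110314/46963) = 45824879420/46963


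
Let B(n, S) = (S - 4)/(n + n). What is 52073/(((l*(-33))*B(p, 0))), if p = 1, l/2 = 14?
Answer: 7439/264 ≈ 28.178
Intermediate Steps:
l = 28 (l = 2*14 = 28)
B(n, S) = (-4 + S)/(2*n) (B(n, S) = (-4 + S)/((2*n)) = (-4 + S)*(1/(2*n)) = (-4 + S)/(2*n))
52073/(((l*(-33))*B(p, 0))) = 52073/(((28*(-33))*((½)*(-4 + 0)/1))) = 52073/((-462*(-4))) = 52073/((-924*(-2))) = 52073/1848 = 52073*(1/1848) = 7439/264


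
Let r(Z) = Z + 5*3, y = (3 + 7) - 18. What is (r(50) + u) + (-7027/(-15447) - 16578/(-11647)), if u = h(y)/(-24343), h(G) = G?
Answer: 15415796086828/230504134773 ≈ 66.879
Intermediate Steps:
y = -8 (y = 10 - 18 = -8)
r(Z) = 15 + Z (r(Z) = Z + 15 = 15 + Z)
u = 8/24343 (u = -8/(-24343) = -8*(-1/24343) = 8/24343 ≈ 0.00032864)
(r(50) + u) + (-7027/(-15447) - 16578/(-11647)) = ((15 + 50) + 8/24343) + (-7027/(-15447) - 16578/(-11647)) = (65 + 8/24343) + (-7027*(-1/15447) - 16578*(-1/11647)) = 1582303/24343 + (7027/15447 + 16578/11647) = 1582303/24343 + 17785465/9469011 = 15415796086828/230504134773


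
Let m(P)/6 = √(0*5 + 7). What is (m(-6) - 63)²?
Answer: 4221 - 756*√7 ≈ 2220.8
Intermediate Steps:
m(P) = 6*√7 (m(P) = 6*√(0*5 + 7) = 6*√(0 + 7) = 6*√7)
(m(-6) - 63)² = (6*√7 - 63)² = (-63 + 6*√7)²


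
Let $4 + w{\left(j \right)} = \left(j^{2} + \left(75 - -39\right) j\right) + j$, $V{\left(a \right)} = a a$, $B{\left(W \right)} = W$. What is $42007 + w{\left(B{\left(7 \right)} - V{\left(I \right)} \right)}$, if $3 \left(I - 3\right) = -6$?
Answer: $42729$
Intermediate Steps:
$I = 1$ ($I = 3 + \frac{1}{3} \left(-6\right) = 3 - 2 = 1$)
$V{\left(a \right)} = a^{2}$
$w{\left(j \right)} = -4 + j^{2} + 115 j$ ($w{\left(j \right)} = -4 + \left(\left(j^{2} + \left(75 - -39\right) j\right) + j\right) = -4 + \left(\left(j^{2} + \left(75 + 39\right) j\right) + j\right) = -4 + \left(\left(j^{2} + 114 j\right) + j\right) = -4 + \left(j^{2} + 115 j\right) = -4 + j^{2} + 115 j$)
$42007 + w{\left(B{\left(7 \right)} - V{\left(I \right)} \right)} = 42007 + \left(-4 + \left(7 - 1^{2}\right)^{2} + 115 \left(7 - 1^{2}\right)\right) = 42007 + \left(-4 + \left(7 - 1\right)^{2} + 115 \left(7 - 1\right)\right) = 42007 + \left(-4 + 6^{2} + 115 \cdot 6\right) = 42007 + \left(-4 + 36 + 690\right) = 42007 + 722 = 42729$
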